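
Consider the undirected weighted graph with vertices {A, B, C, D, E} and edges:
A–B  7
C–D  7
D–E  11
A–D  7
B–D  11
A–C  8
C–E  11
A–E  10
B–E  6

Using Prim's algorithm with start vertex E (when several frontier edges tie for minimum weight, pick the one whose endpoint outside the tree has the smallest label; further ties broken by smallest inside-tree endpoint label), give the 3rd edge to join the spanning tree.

A-D

Grow the tree from E using Prim:
Step 1: frontier [B–E 6, A–E 10, C–E 11, D–E 11] → take B–E (6); add B.
Step 2: frontier [A–B 7, B–D 11, A–E 10, C–E 11, D–E 11] → take A–B (7); add A.
Step 3: frontier [A–D 7, A–C 8, B–D 11, C–E 11, D–E 11] → take A–D (7); add D.
Step 4: frontier [A–C 8, C–D 7, C–E 11] → take C–D (7); add C.
The 3rd edge added is A–D.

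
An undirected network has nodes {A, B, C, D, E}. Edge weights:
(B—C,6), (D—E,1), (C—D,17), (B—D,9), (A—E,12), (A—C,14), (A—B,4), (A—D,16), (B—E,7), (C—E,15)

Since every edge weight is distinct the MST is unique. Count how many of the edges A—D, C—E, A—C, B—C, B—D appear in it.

1

Sort edges by weight, then run Kruskal:
D—E (1): add — endpoints in different components.
A—B (4): add — endpoints in different components.
B—C (6): add — endpoints in different components.
B—E (7): add — endpoints in different components.
MST edge set: {D—E, A—B, B—C, B—E}.
Of the listed edges, {B—C} are in the MST → 1.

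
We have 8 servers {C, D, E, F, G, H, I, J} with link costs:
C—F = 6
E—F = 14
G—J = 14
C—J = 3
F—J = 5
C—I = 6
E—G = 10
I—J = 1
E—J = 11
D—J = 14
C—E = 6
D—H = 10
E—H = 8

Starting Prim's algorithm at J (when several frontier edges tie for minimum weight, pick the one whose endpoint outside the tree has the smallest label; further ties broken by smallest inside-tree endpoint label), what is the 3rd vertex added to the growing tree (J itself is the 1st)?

Grow the tree from J using Prim:
Step 1: frontier [I—J 1, C—J 3, F—J 5, E—J 11, D—J 14, G—J 14] → take I—J (1); add I.
Step 2: frontier [C—I 6, C—J 3, F—J 5, E—J 11, D—J 14, G—J 14] → take C—J (3); add C.
Step 3: frontier [C—E 6, C—F 6, F—J 5, E—J 11, D—J 14, G—J 14] → take F—J (5); add F.
Step 4: frontier [C—E 6, E—F 14, E—J 11, D—J 14, G—J 14] → take C—E (6); add E.
Step 5: frontier [E—H 8, E—G 10, D—J 14, G—J 14] → take E—H (8); add H.
Step 6: frontier [E—G 10, D—H 10, D—J 14, G—J 14] → take D—H (10); add D.
Step 7: frontier [E—G 10, G—J 14] → take E—G (10); add G.
Vertex order: J, I, C, F, E, H, D, G. The 3rd vertex is C.

C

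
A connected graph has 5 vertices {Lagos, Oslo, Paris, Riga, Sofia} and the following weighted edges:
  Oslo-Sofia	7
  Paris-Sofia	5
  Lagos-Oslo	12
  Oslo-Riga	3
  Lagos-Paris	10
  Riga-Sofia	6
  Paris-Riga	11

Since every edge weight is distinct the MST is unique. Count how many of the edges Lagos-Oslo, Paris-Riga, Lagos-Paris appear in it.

1

Kruskal: consider edges lightest-first.
Oslo-Riga (3): add. Components now {Paris} {Oslo,Riga} {Sofia} {Lagos}
Paris-Sofia (5): add. Components now {Paris,Sofia} {Oslo,Riga} {Lagos}
Riga-Sofia (6): add. Components now {Oslo,Paris,Riga,Sofia} {Lagos}
Oslo-Sofia (7): skip — Sofia and Oslo already connected.
Lagos-Paris (10): add. Components now {Lagos,Oslo,Paris,Riga,Sofia}
MST edge set: {Oslo-Riga, Paris-Sofia, Riga-Sofia, Lagos-Paris}.
Of the listed edges, {Lagos-Paris} are in the MST → 1.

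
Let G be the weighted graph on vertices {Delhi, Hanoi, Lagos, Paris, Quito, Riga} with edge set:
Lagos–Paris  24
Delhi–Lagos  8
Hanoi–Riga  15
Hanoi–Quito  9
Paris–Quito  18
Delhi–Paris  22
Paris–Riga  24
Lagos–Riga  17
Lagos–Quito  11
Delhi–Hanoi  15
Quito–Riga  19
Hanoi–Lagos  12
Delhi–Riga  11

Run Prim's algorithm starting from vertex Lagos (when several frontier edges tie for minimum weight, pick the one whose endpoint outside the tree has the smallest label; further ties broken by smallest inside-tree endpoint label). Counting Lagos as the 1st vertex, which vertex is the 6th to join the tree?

Grow the tree from Lagos using Prim:
Step 1: cheapest edge leaving the tree is Delhi–Lagos (8); add Delhi.
Step 2: cheapest edge leaving the tree is Lagos–Quito (11); add Quito.
Step 3: cheapest edge leaving the tree is Hanoi–Quito (9); add Hanoi.
Step 4: cheapest edge leaving the tree is Delhi–Riga (11); add Riga.
Step 5: cheapest edge leaving the tree is Paris–Quito (18); add Paris.
Vertex order: Lagos, Delhi, Quito, Hanoi, Riga, Paris. The 6th vertex is Paris.

Paris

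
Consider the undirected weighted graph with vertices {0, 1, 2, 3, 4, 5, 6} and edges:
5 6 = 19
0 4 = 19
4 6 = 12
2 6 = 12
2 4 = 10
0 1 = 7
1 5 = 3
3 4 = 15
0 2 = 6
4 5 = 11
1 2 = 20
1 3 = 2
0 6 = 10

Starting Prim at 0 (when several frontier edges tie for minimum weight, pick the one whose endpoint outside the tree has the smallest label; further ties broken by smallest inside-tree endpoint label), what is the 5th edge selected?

2-4

Prim, starting at 0.
Step 1: frontier [0 2 6, 0 1 7, 0 6 10, 0 4 19] → take 0 2 (6); add 2.
Step 2: frontier [0 1 7, 0 6 10, 0 4 19, 2 4 10, 2 6 12, 1 2 20] → take 0 1 (7); add 1.
Step 3: frontier [0 6 10, 0 4 19, 1 3 2, 1 5 3, 2 4 10, 2 6 12] → take 1 3 (2); add 3.
Step 4: frontier [0 6 10, 0 4 19, 1 5 3, 2 4 10, 2 6 12, 3 4 15] → take 1 5 (3); add 5.
Step 5: frontier [0 6 10, 0 4 19, 2 4 10, 2 6 12, 3 4 15, 4 5 11, 5 6 19] → take 2 4 (10); add 4.
Step 6: frontier [0 6 10, 2 6 12, 4 6 12, 5 6 19] → take 0 6 (10); add 6.
The 5th edge added is 2 4.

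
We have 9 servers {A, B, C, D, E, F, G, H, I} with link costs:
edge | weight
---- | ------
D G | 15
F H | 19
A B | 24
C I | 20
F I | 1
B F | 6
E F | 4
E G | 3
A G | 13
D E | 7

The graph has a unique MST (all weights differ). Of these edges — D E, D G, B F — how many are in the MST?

2

Kruskal's algorithm — process edges by increasing weight (ties by edge label):
F I (1): add — endpoints in different components.
E G (3): add — endpoints in different components.
E F (4): add — endpoints in different components.
B F (6): add — endpoints in different components.
D E (7): add — endpoints in different components.
A G (13): add — endpoints in different components.
D G (15): skip — D and G already connected.
F H (19): add — endpoints in different components.
C I (20): add — endpoints in different components.
MST edge set: {F I, E G, E F, B F, D E, A G, F H, C I}.
Of the listed edges, {D E, B F} are in the MST → 2.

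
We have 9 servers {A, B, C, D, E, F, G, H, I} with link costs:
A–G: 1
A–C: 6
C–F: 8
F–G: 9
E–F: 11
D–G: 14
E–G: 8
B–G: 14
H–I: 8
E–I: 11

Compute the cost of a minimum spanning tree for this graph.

70

Kruskal's algorithm — process edges by increasing weight (ties by edge label):
A–G (1): add — endpoints in different components.
A–C (6): add — endpoints in different components.
C–F (8): add — endpoints in different components.
E–G (8): add — endpoints in different components.
H–I (8): add — endpoints in different components.
F–G (9): skip — F and G already connected.
E–F (11): skip — E and F already connected.
E–I (11): add — endpoints in different components.
B–G (14): add — endpoints in different components.
D–G (14): add — endpoints in different components.
MST edges: A–G, A–C, C–F, E–G, H–I, E–I, B–G, D–G; total weight 1+6+8+8+8+11+14+14 = 70.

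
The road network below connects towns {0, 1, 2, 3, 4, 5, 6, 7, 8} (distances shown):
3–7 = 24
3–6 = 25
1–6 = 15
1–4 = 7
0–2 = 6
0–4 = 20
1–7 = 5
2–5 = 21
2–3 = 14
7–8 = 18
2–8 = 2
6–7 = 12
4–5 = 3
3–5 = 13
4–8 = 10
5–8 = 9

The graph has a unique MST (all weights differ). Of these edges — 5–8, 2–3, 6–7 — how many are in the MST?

2

Sort edges by weight, then run Kruskal:
2–8 (2): add — endpoints in different components.
4–5 (3): add — endpoints in different components.
1–7 (5): add — endpoints in different components.
0–2 (6): add — endpoints in different components.
1–4 (7): add — endpoints in different components.
5–8 (9): add — endpoints in different components.
4–8 (10): skip — 4 and 8 already connected.
6–7 (12): add — endpoints in different components.
3–5 (13): add — endpoints in different components.
MST edge set: {2–8, 4–5, 1–7, 0–2, 1–4, 5–8, 6–7, 3–5}.
Of the listed edges, {5–8, 6–7} are in the MST → 2.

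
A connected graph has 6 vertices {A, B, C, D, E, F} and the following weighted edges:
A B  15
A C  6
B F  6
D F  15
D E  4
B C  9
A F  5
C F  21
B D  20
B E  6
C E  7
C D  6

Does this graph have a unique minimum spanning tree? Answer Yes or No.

No

Sort edges by weight, then run Kruskal:
D E (4): add — endpoints in different components.
A F (5): add — endpoints in different components.
A C (6): add — endpoints in different components.
B E (6): add — endpoints in different components.
B F (6): add — endpoints in different components.
Non-tree edge C D has weight 6, equal to the heaviest edge on its tree cycle — swapping gives another MST of the same weight. Not unique.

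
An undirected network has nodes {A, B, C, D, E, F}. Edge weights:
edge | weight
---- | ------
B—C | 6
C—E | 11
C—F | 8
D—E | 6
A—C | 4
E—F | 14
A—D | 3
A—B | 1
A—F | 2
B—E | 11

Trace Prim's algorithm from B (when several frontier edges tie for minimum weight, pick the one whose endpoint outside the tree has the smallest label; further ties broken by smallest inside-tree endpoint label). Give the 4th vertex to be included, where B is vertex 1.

Prim's algorithm from B:
Step 1: cheapest edge leaving the tree is A—B (1); add A.
Step 2: cheapest edge leaving the tree is A—F (2); add F.
Step 3: cheapest edge leaving the tree is A—D (3); add D.
Step 4: cheapest edge leaving the tree is A—C (4); add C.
Step 5: cheapest edge leaving the tree is D—E (6); add E.
Vertex order: B, A, F, D, C, E. The 4th vertex is D.

D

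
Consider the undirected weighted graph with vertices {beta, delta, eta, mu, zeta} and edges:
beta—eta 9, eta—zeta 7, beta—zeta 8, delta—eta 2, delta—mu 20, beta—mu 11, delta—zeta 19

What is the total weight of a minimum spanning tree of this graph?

28

Prim's algorithm from beta:
Step 1: cheapest edge leaving the tree is beta—zeta (8); add zeta.
Step 2: cheapest edge leaving the tree is eta—zeta (7); add eta.
Step 3: cheapest edge leaving the tree is delta—eta (2); add delta.
Step 4: cheapest edge leaving the tree is beta—mu (11); add mu.
MST edges: beta—zeta, eta—zeta, delta—eta, beta—mu; total weight 8+7+2+11 = 28.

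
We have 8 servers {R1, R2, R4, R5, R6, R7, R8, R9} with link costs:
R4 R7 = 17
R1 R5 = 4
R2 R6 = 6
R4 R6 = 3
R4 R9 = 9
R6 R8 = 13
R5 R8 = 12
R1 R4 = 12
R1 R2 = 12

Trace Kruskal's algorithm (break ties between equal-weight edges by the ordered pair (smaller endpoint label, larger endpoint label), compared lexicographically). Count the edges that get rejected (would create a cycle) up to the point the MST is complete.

2

Kruskal: consider edges lightest-first.
R4 R6 (3): add — endpoints in different components.
R1 R5 (4): add — endpoints in different components.
R2 R6 (6): add — endpoints in different components.
R4 R9 (9): add — endpoints in different components.
R1 R2 (12): add — endpoints in different components.
R1 R4 (12): skip — R4 and R1 already connected.
R5 R8 (12): add — endpoints in different components.
R6 R8 (13): skip — R6 and R8 already connected.
R4 R7 (17): add — endpoints in different components.
Edges rejected before the tree was complete: 2.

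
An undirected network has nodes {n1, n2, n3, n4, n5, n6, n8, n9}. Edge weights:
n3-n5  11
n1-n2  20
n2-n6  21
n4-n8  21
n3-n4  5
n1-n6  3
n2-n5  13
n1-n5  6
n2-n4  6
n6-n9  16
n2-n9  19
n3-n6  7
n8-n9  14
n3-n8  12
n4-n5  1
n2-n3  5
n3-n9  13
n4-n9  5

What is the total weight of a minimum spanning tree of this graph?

37

Sort edges by weight, then run Kruskal:
n4-n5 (1): add — endpoints in different components.
n1-n6 (3): add — endpoints in different components.
n2-n3 (5): add — endpoints in different components.
n3-n4 (5): add — endpoints in different components.
n4-n9 (5): add — endpoints in different components.
n1-n5 (6): add — endpoints in different components.
n2-n4 (6): skip — n4 and n2 already connected.
n3-n6 (7): skip — n6 and n3 already connected.
n3-n5 (11): skip — n5 and n3 already connected.
n3-n8 (12): add — endpoints in different components.
MST edges: n4-n5, n1-n6, n2-n3, n3-n4, n4-n9, n1-n5, n3-n8; total weight 1+3+5+5+5+6+12 = 37.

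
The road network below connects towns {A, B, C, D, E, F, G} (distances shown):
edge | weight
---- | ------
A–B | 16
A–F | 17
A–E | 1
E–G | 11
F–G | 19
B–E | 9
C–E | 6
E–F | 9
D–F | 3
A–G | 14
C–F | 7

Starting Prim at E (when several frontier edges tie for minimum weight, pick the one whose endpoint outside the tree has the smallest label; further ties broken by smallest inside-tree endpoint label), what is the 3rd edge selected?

C-F

Grow the tree from E using Prim:
Step 1: cheapest edge leaving the tree is A–E (1); add A.
Step 2: cheapest edge leaving the tree is C–E (6); add C.
Step 3: cheapest edge leaving the tree is C–F (7); add F.
Step 4: cheapest edge leaving the tree is D–F (3); add D.
Step 5: cheapest edge leaving the tree is B–E (9); add B.
Step 6: cheapest edge leaving the tree is E–G (11); add G.
The 3rd edge added is C–F.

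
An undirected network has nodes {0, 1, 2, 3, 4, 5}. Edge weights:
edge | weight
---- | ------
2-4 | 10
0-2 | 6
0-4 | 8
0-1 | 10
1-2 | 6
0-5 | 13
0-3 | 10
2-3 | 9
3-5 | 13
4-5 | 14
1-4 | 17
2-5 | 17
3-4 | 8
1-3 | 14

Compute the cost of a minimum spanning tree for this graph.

Prim's algorithm from 2:
Step 1: frontier [0-2 6, 1-2 6, 2-3 9, 2-4 10, 2-5 17] → take 0-2 (6); add 0.
Step 2: frontier [0-4 8, 0-1 10, 0-3 10, 0-5 13, 1-2 6, 2-3 9, 2-4 10, 2-5 17] → take 1-2 (6); add 1.
Step 3: frontier [0-4 8, 0-3 10, 0-5 13, 1-3 14, 1-4 17, 2-3 9, 2-4 10, 2-5 17] → take 0-4 (8); add 4.
Step 4: frontier [0-3 10, 0-5 13, 1-3 14, 2-3 9, 2-5 17, 3-4 8, 4-5 14] → take 3-4 (8); add 3.
Step 5: frontier [0-5 13, 2-5 17, 3-5 13, 4-5 14] → take 0-5 (13); add 5.
MST edges: 0-2, 1-2, 0-4, 3-4, 0-5; total weight 6+6+8+8+13 = 41.

41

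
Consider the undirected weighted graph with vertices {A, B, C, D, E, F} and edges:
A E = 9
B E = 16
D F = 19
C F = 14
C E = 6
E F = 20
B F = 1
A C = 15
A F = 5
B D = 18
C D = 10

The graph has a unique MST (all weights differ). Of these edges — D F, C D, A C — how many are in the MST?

Sort edges by weight, then run Kruskal:
B F (1): add — endpoints in different components.
A F (5): add — endpoints in different components.
C E (6): add — endpoints in different components.
A E (9): add — endpoints in different components.
C D (10): add — endpoints in different components.
MST edge set: {B F, A F, C E, A E, C D}.
Of the listed edges, {C D} are in the MST → 1.

1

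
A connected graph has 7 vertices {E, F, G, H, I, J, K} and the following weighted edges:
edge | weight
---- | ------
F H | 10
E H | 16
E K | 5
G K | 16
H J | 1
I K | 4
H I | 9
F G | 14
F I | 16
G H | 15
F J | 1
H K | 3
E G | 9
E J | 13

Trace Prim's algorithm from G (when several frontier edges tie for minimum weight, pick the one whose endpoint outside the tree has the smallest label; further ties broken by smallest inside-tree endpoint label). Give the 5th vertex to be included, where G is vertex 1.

Grow the tree from G using Prim:
Step 1: frontier [E G 9, F G 14, G H 15, G K 16] → take E G (9); add E.
Step 2: frontier [E K 5, E J 13, E H 16, F G 14, G H 15, G K 16] → take E K (5); add K.
Step 3: frontier [E J 13, E H 16, F G 14, G H 15, H K 3, I K 4] → take H K (3); add H.
Step 4: frontier [E J 13, F G 14, H J 1, H I 9, F H 10, I K 4] → take H J (1); add J.
Step 5: frontier [F G 14, H I 9, F H 10, F J 1, I K 4] → take F J (1); add F.
Step 6: frontier [F I 16, H I 9, I K 4] → take I K (4); add I.
Vertex order: G, E, K, H, J, F, I. The 5th vertex is J.

J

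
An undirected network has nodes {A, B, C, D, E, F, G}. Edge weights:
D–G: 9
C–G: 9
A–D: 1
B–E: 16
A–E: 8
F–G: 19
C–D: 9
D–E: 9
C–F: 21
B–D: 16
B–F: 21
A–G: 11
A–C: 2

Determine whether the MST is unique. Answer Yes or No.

No

Kruskal: consider edges lightest-first.
A–D (1): add — endpoints in different components.
A–C (2): add — endpoints in different components.
A–E (8): add — endpoints in different components.
C–D (9): skip — C and D already connected.
C–G (9): add — endpoints in different components.
D–E (9): skip — D and E already connected.
D–G (9): skip — D and G already connected.
A–G (11): skip — A and G already connected.
B–D (16): add — endpoints in different components.
B–E (16): skip — B and E already connected.
F–G (19): add — endpoints in different components.
Non-tree edge D–G has weight 9, equal to the heaviest edge on its tree cycle — swapping gives another MST of the same weight. Not unique.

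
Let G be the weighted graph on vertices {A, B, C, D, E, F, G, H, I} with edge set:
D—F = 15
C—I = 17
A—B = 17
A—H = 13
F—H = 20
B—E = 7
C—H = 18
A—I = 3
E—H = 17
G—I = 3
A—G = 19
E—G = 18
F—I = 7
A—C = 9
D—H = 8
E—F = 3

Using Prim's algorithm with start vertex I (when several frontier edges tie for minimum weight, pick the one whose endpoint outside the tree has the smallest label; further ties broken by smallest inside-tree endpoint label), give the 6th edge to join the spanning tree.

A-C

Prim, starting at I.
Step 1: cheapest edge leaving the tree is A—I (3); add A.
Step 2: cheapest edge leaving the tree is G—I (3); add G.
Step 3: cheapest edge leaving the tree is F—I (7); add F.
Step 4: cheapest edge leaving the tree is E—F (3); add E.
Step 5: cheapest edge leaving the tree is B—E (7); add B.
Step 6: cheapest edge leaving the tree is A—C (9); add C.
Step 7: cheapest edge leaving the tree is A—H (13); add H.
Step 8: cheapest edge leaving the tree is D—H (8); add D.
The 6th edge added is A—C.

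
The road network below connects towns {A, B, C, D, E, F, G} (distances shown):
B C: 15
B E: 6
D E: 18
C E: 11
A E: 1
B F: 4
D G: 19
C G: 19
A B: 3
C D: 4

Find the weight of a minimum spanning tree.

Sort edges by weight, then run Kruskal:
A E (1): add — endpoints in different components.
A B (3): add — endpoints in different components.
B F (4): add — endpoints in different components.
C D (4): add — endpoints in different components.
B E (6): skip — B and E already connected.
C E (11): add — endpoints in different components.
B C (15): skip — B and C already connected.
D E (18): skip — D and E already connected.
C G (19): add — endpoints in different components.
MST edges: A E, A B, B F, C D, C E, C G; total weight 1+3+4+4+11+19 = 42.

42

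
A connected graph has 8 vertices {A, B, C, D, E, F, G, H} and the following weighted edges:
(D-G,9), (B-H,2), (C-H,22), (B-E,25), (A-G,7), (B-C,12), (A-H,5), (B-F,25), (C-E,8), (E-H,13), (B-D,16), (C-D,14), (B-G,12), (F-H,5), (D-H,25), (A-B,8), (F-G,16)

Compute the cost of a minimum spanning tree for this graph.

Prim's algorithm from D:
Step 1: cheapest edge leaving the tree is D-G (9); add G.
Step 2: cheapest edge leaving the tree is A-G (7); add A.
Step 3: cheapest edge leaving the tree is A-H (5); add H.
Step 4: cheapest edge leaving the tree is B-H (2); add B.
Step 5: cheapest edge leaving the tree is F-H (5); add F.
Step 6: cheapest edge leaving the tree is B-C (12); add C.
Step 7: cheapest edge leaving the tree is C-E (8); add E.
MST edges: D-G, A-G, A-H, B-H, F-H, B-C, C-E; total weight 9+7+5+2+5+12+8 = 48.

48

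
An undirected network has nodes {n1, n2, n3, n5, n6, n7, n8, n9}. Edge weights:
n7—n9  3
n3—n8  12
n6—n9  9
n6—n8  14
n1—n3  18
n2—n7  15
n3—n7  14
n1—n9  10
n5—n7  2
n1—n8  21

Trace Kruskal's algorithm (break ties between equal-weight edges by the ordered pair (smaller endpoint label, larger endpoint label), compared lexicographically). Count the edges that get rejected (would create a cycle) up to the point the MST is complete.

Sort edges by weight, then run Kruskal:
n5—n7 (2): add — endpoints in different components.
n7—n9 (3): add — endpoints in different components.
n6—n9 (9): add — endpoints in different components.
n1—n9 (10): add — endpoints in different components.
n3—n8 (12): add — endpoints in different components.
n3—n7 (14): add — endpoints in different components.
n6—n8 (14): skip — n8 and n6 already connected.
n2—n7 (15): add — endpoints in different components.
Edges rejected before the tree was complete: 1.

1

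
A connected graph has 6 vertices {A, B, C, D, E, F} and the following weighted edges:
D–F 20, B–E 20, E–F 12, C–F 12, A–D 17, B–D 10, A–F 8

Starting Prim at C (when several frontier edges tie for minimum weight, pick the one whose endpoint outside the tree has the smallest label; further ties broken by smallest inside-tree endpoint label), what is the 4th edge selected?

A-D

Grow the tree from C using Prim:
Step 1: frontier [C–F 12] → take C–F (12); add F.
Step 2: frontier [A–F 8, E–F 12, D–F 20] → take A–F (8); add A.
Step 3: frontier [A–D 17, E–F 12, D–F 20] → take E–F (12); add E.
Step 4: frontier [A–D 17, B–E 20, D–F 20] → take A–D (17); add D.
Step 5: frontier [B–D 10, B–E 20] → take B–D (10); add B.
The 4th edge added is A–D.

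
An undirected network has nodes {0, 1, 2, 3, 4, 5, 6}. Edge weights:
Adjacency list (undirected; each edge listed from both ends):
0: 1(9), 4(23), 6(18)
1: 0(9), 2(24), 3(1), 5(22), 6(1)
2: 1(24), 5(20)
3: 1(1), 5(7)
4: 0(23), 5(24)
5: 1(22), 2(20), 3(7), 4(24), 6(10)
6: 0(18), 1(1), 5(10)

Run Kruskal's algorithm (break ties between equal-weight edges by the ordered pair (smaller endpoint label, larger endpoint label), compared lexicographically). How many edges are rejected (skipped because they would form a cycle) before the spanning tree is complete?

Kruskal: consider edges lightest-first.
1-3 (1): add — endpoints in different components.
1-6 (1): add — endpoints in different components.
3-5 (7): add — endpoints in different components.
0-1 (9): add — endpoints in different components.
5-6 (10): skip — 5 and 6 already connected.
0-6 (18): skip — 0 and 6 already connected.
2-5 (20): add — endpoints in different components.
1-5 (22): skip — 1 and 5 already connected.
0-4 (23): add — endpoints in different components.
Edges rejected before the tree was complete: 3.

3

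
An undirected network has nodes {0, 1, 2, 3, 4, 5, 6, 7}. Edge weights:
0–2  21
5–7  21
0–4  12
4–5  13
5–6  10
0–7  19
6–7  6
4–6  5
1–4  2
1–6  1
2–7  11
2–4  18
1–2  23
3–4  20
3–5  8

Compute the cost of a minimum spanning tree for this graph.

Prim, starting at 4.
Step 1: cheapest edge leaving the tree is 1–4 (2); add 1.
Step 2: cheapest edge leaving the tree is 1–6 (1); add 6.
Step 3: cheapest edge leaving the tree is 6–7 (6); add 7.
Step 4: cheapest edge leaving the tree is 5–6 (10); add 5.
Step 5: cheapest edge leaving the tree is 3–5 (8); add 3.
Step 6: cheapest edge leaving the tree is 2–7 (11); add 2.
Step 7: cheapest edge leaving the tree is 0–4 (12); add 0.
MST edges: 1–4, 1–6, 6–7, 5–6, 3–5, 2–7, 0–4; total weight 2+1+6+10+8+11+12 = 50.

50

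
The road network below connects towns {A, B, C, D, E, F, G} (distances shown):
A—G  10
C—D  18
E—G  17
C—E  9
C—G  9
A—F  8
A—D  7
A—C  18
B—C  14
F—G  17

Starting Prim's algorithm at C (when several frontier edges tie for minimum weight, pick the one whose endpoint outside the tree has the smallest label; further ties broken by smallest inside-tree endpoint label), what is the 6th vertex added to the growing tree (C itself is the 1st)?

F

Prim's algorithm from C:
Step 1: cheapest edge leaving the tree is C—E (9); add E.
Step 2: cheapest edge leaving the tree is C—G (9); add G.
Step 3: cheapest edge leaving the tree is A—G (10); add A.
Step 4: cheapest edge leaving the tree is A—D (7); add D.
Step 5: cheapest edge leaving the tree is A—F (8); add F.
Step 6: cheapest edge leaving the tree is B—C (14); add B.
Vertex order: C, E, G, A, D, F, B. The 6th vertex is F.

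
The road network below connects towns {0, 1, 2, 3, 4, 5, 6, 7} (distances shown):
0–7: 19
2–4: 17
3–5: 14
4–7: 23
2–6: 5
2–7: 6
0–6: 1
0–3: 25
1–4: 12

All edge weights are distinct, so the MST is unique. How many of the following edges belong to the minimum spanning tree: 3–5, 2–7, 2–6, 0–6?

Kruskal: consider edges lightest-first.
0–6 (1): add — endpoints in different components.
2–6 (5): add — endpoints in different components.
2–7 (6): add — endpoints in different components.
1–4 (12): add — endpoints in different components.
3–5 (14): add — endpoints in different components.
2–4 (17): add — endpoints in different components.
0–7 (19): skip — 0 and 7 already connected.
4–7 (23): skip — 4 and 7 already connected.
0–3 (25): add — endpoints in different components.
MST edge set: {0–6, 2–6, 2–7, 1–4, 3–5, 2–4, 0–3}.
Of the listed edges, {3–5, 2–7, 2–6, 0–6} are in the MST → 4.

4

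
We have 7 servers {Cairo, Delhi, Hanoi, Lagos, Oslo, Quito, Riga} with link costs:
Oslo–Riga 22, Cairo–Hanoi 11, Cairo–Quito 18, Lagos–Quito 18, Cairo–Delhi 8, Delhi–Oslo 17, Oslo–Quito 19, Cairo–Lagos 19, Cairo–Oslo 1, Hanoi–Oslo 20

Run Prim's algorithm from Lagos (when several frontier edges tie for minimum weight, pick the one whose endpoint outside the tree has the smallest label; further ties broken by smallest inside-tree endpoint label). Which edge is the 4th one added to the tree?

Prim, starting at Lagos.
Step 1: frontier [Lagos–Quito 18, Cairo–Lagos 19] → take Lagos–Quito (18); add Quito.
Step 2: frontier [Cairo–Lagos 19, Cairo–Quito 18, Oslo–Quito 19] → take Cairo–Quito (18); add Cairo.
Step 3: frontier [Cairo–Oslo 1, Cairo–Delhi 8, Cairo–Hanoi 11, Oslo–Quito 19] → take Cairo–Oslo (1); add Oslo.
Step 4: frontier [Cairo–Delhi 8, Cairo–Hanoi 11, Delhi–Oslo 17, Hanoi–Oslo 20, Oslo–Riga 22] → take Cairo–Delhi (8); add Delhi.
Step 5: frontier [Cairo–Hanoi 11, Hanoi–Oslo 20, Oslo–Riga 22] → take Cairo–Hanoi (11); add Hanoi.
Step 6: frontier [Oslo–Riga 22] → take Oslo–Riga (22); add Riga.
The 4th edge added is Cairo–Delhi.

Cairo-Delhi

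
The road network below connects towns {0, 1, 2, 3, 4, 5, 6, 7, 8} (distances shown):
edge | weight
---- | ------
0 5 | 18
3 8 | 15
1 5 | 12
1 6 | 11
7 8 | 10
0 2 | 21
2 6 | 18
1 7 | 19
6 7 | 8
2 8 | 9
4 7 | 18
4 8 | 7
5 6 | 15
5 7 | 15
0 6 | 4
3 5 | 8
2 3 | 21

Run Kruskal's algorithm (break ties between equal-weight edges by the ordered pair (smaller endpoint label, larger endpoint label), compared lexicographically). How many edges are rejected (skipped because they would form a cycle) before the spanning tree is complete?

Sort edges by weight, then run Kruskal:
0 6 (4): add — endpoints in different components.
4 8 (7): add — endpoints in different components.
3 5 (8): add — endpoints in different components.
6 7 (8): add — endpoints in different components.
2 8 (9): add — endpoints in different components.
7 8 (10): add — endpoints in different components.
1 6 (11): add — endpoints in different components.
1 5 (12): add — endpoints in different components.
Edges rejected before the tree was complete: 0.

0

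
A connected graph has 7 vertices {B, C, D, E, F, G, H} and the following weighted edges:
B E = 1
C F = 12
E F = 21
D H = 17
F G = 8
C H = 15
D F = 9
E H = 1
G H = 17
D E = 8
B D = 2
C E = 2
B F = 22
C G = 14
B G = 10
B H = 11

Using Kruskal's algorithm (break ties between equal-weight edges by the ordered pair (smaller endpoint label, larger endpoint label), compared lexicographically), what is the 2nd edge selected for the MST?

Kruskal: consider edges lightest-first.
B E (1): add. Components now {B,E} {C} {D} {F} {G} {H}
E H (1): add. Components now {B,E,H} {C} {D} {F} {G}
B D (2): add. Components now {B,D,E,H} {C} {F} {G}
C E (2): add. Components now {B,C,D,E,H} {F} {G}
D E (8): skip — D and E already connected.
F G (8): add. Components now {B,C,D,E,H} {F,G}
D F (9): add. Components now {B,C,D,E,F,G,H}
The 2nd edge added is E H.

E-H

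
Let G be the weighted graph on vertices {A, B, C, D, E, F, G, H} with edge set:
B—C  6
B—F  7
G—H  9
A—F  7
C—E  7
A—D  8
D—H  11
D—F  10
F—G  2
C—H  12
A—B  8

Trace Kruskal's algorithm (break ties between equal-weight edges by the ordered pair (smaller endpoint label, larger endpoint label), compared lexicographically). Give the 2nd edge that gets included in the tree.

B-C

Sort edges by weight, then run Kruskal:
F—G (2): add — endpoints in different components.
B—C (6): add — endpoints in different components.
A—F (7): add — endpoints in different components.
B—F (7): add — endpoints in different components.
C—E (7): add — endpoints in different components.
A—B (8): skip — A and B already connected.
A—D (8): add — endpoints in different components.
G—H (9): add — endpoints in different components.
The 2nd edge added is B—C.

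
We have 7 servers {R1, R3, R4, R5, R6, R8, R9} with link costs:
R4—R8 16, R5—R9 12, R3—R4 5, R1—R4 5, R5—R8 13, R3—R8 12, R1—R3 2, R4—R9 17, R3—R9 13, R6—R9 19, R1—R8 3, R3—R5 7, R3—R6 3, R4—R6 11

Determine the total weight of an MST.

32

Sort edges by weight, then run Kruskal:
R1—R3 (2): add — endpoints in different components.
R1—R8 (3): add — endpoints in different components.
R3—R6 (3): add — endpoints in different components.
R1—R4 (5): add — endpoints in different components.
R3—R4 (5): skip — R4 and R3 already connected.
R3—R5 (7): add — endpoints in different components.
R4—R6 (11): skip — R4 and R6 already connected.
R3—R8 (12): skip — R8 and R3 already connected.
R5—R9 (12): add — endpoints in different components.
MST edges: R1—R3, R1—R8, R3—R6, R1—R4, R3—R5, R5—R9; total weight 2+3+3+5+7+12 = 32.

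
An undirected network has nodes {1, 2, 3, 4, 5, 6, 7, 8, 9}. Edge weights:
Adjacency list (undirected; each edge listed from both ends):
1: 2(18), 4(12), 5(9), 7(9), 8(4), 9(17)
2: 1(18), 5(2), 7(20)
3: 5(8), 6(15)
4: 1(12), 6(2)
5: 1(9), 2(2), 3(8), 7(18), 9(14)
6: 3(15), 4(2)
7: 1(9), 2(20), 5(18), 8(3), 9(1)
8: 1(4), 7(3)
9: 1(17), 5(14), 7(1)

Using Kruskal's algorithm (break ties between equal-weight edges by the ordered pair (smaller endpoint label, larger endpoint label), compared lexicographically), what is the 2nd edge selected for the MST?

2-5

Kruskal: consider edges lightest-first.
7–9 (1): add — endpoints in different components.
2–5 (2): add — endpoints in different components.
4–6 (2): add — endpoints in different components.
7–8 (3): add — endpoints in different components.
1–8 (4): add — endpoints in different components.
3–5 (8): add — endpoints in different components.
1–5 (9): add — endpoints in different components.
1–7 (9): skip — 1 and 7 already connected.
1–4 (12): add — endpoints in different components.
The 2nd edge added is 2–5.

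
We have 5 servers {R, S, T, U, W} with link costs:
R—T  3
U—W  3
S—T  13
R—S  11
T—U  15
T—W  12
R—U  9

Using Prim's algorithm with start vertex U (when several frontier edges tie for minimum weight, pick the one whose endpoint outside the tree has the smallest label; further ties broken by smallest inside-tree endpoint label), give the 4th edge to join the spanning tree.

R-S

Prim, starting at U.
Step 1: frontier [U—W 3, R—U 9, T—U 15] → take U—W (3); add W.
Step 2: frontier [R—U 9, T—U 15, T—W 12] → take R—U (9); add R.
Step 3: frontier [R—T 3, R—S 11, T—U 15, T—W 12] → take R—T (3); add T.
Step 4: frontier [R—S 11, S—T 13] → take R—S (11); add S.
The 4th edge added is R—S.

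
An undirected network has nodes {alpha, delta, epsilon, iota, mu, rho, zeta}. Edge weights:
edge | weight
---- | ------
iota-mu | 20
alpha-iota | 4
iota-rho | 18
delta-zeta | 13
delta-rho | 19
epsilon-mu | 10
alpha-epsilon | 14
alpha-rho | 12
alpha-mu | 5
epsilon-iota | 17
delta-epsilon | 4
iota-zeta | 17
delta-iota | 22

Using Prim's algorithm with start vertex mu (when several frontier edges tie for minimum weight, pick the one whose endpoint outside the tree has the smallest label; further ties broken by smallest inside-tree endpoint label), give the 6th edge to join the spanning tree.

Prim's algorithm from mu:
Step 1: frontier [alpha-mu 5, epsilon-mu 10, iota-mu 20] → take alpha-mu (5); add alpha.
Step 2: frontier [alpha-iota 4, alpha-rho 12, alpha-epsilon 14, epsilon-mu 10, iota-mu 20] → take alpha-iota (4); add iota.
Step 3: frontier [alpha-rho 12, alpha-epsilon 14, epsilon-iota 17, iota-zeta 17, iota-rho 18, delta-iota 22, epsilon-mu 10] → take epsilon-mu (10); add epsilon.
Step 4: frontier [alpha-rho 12, delta-epsilon 4, iota-zeta 17, iota-rho 18, delta-iota 22] → take delta-epsilon (4); add delta.
Step 5: frontier [alpha-rho 12, delta-zeta 13, delta-rho 19, iota-zeta 17, iota-rho 18] → take alpha-rho (12); add rho.
Step 6: frontier [delta-zeta 13, iota-zeta 17] → take delta-zeta (13); add zeta.
The 6th edge added is delta-zeta.

delta-zeta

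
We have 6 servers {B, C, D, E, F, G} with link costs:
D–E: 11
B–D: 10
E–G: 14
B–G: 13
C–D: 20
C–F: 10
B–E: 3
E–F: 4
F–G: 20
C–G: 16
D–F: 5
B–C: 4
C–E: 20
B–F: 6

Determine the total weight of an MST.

Sort edges by weight, then run Kruskal:
B–E (3): add. Components now {B,E} {C} {D} {F} {G}
B–C (4): add. Components now {B,C,E} {D} {F} {G}
E–F (4): add. Components now {B,C,E,F} {D} {G}
D–F (5): add. Components now {B,C,D,E,F} {G}
B–F (6): skip — B and F already connected.
B–D (10): skip — B and D already connected.
C–F (10): skip — C and F already connected.
D–E (11): skip — D and E already connected.
B–G (13): add. Components now {B,C,D,E,F,G}
MST edges: B–E, B–C, E–F, D–F, B–G; total weight 3+4+4+5+13 = 29.

29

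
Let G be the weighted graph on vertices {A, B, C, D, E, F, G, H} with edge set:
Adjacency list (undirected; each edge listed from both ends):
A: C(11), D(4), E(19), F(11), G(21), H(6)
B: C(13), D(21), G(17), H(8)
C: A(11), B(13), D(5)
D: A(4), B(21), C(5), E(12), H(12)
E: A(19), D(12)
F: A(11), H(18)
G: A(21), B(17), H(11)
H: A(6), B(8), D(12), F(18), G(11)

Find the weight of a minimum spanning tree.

Prim's algorithm from H:
Step 1: cheapest edge leaving the tree is A–H (6); add A.
Step 2: cheapest edge leaving the tree is A–D (4); add D.
Step 3: cheapest edge leaving the tree is C–D (5); add C.
Step 4: cheapest edge leaving the tree is B–H (8); add B.
Step 5: cheapest edge leaving the tree is A–F (11); add F.
Step 6: cheapest edge leaving the tree is G–H (11); add G.
Step 7: cheapest edge leaving the tree is D–E (12); add E.
MST edges: A–H, A–D, C–D, B–H, A–F, G–H, D–E; total weight 6+4+5+8+11+11+12 = 57.

57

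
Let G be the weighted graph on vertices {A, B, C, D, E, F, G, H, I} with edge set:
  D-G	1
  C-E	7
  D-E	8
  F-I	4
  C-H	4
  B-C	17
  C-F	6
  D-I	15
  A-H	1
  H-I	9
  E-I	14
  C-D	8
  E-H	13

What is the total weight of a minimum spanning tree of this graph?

48

Kruskal: consider edges lightest-first.
A-H (1): add — endpoints in different components.
D-G (1): add — endpoints in different components.
C-H (4): add — endpoints in different components.
F-I (4): add — endpoints in different components.
C-F (6): add — endpoints in different components.
C-E (7): add — endpoints in different components.
C-D (8): add — endpoints in different components.
D-E (8): skip — D and E already connected.
H-I (9): skip — H and I already connected.
E-H (13): skip — E and H already connected.
E-I (14): skip — E and I already connected.
D-I (15): skip — D and I already connected.
B-C (17): add — endpoints in different components.
MST edges: A-H, D-G, C-H, F-I, C-F, C-E, C-D, B-C; total weight 1+1+4+4+6+7+8+17 = 48.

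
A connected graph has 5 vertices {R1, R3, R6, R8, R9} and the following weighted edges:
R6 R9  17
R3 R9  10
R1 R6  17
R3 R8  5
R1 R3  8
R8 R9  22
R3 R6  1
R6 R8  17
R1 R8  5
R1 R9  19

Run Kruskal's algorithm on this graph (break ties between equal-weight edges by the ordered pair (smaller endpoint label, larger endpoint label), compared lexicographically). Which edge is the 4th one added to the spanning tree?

Kruskal: consider edges lightest-first.
R3 R6 (1): add — endpoints in different components.
R1 R8 (5): add — endpoints in different components.
R3 R8 (5): add — endpoints in different components.
R1 R3 (8): skip — R1 and R3 already connected.
R3 R9 (10): add — endpoints in different components.
The 4th edge added is R3 R9.

R3-R9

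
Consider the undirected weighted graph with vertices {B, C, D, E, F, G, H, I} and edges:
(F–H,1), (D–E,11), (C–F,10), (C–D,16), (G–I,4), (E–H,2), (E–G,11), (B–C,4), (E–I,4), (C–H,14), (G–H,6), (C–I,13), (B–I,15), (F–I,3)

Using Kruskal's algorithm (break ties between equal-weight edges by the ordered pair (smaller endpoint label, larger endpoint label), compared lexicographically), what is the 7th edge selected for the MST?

Kruskal: consider edges lightest-first.
F–H (1): add — endpoints in different components.
E–H (2): add — endpoints in different components.
F–I (3): add — endpoints in different components.
B–C (4): add — endpoints in different components.
E–I (4): skip — E and I already connected.
G–I (4): add — endpoints in different components.
G–H (6): skip — G and H already connected.
C–F (10): add — endpoints in different components.
D–E (11): add — endpoints in different components.
The 7th edge added is D–E.

D-E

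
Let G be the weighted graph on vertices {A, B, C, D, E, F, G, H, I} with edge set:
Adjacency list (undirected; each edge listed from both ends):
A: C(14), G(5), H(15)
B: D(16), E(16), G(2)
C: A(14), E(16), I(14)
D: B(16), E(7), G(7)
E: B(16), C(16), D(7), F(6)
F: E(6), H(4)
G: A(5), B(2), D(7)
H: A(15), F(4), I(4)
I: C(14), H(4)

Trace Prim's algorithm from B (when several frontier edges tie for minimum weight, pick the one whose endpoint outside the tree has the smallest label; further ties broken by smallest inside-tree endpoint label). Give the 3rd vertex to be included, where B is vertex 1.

Prim's algorithm from B:
Step 1: frontier [B—G 2, B—D 16, B—E 16] → take B—G (2); add G.
Step 2: frontier [B—D 16, B—E 16, A—G 5, D—G 7] → take A—G (5); add A.
Step 3: frontier [A—C 14, A—H 15, B—D 16, B—E 16, D—G 7] → take D—G (7); add D.
Step 4: frontier [A—C 14, A—H 15, B—E 16, D—E 7] → take D—E (7); add E.
Step 5: frontier [A—C 14, A—H 15, E—F 6, C—E 16] → take E—F (6); add F.
Step 6: frontier [A—C 14, A—H 15, C—E 16, F—H 4] → take F—H (4); add H.
Step 7: frontier [A—C 14, C—E 16, H—I 4] → take H—I (4); add I.
Step 8: frontier [A—C 14, C—E 16, C—I 14] → take A—C (14); add C.
Vertex order: B, G, A, D, E, F, H, I, C. The 3rd vertex is A.

A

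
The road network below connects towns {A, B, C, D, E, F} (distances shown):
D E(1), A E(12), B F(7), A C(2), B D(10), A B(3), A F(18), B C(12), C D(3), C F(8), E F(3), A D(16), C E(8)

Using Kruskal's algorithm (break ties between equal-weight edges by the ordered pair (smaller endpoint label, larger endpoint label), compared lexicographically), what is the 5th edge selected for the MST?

Kruskal's algorithm — process edges by increasing weight (ties by edge label):
D E (1): add — endpoints in different components.
A C (2): add — endpoints in different components.
A B (3): add — endpoints in different components.
C D (3): add — endpoints in different components.
E F (3): add — endpoints in different components.
The 5th edge added is E F.

E-F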